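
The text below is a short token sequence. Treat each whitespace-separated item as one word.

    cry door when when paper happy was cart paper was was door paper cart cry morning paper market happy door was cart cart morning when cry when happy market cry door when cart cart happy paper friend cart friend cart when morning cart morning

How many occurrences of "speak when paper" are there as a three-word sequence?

Scanning the 42 overlapping trigram windows for "speak when paper":
  (none found)

0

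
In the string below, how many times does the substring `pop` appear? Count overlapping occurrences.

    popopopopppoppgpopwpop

Sliding a length-3 window over the 22 characters (20 positions):
  position 1–3: pop
  position 3–5: pop
  position 5–7: pop
  position 7–9: pop
  position 11–13: pop
  position 16–18: pop
  position 20–22: pop

7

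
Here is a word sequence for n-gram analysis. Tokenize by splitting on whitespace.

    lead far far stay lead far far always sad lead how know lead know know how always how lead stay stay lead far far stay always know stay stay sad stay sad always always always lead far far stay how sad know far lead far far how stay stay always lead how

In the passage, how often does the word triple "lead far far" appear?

5

Scanning the 50 overlapping trigram windows for "lead far far":
  position 1–3: lead far far
  position 5–7: lead far far
  position 22–24: lead far far
  position 36–38: lead far far
  position 44–46: lead far far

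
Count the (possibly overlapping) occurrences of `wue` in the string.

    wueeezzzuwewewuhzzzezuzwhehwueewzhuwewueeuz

3

Sliding a length-3 window over the 43 characters (41 positions):
  position 1–3: wue
  position 28–30: wue
  position 38–40: wue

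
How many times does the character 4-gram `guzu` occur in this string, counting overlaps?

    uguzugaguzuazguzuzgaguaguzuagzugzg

Sliding a length-4 window over the 34 characters (31 positions):
  position 2–5: guzu
  position 8–11: guzu
  position 14–17: guzu
  position 24–27: guzu

4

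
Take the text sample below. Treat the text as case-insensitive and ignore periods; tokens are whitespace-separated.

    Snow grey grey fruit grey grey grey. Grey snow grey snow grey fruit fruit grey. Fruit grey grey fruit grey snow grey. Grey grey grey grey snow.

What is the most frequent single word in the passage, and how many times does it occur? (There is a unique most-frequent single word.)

Unigram frequencies (highest first):
  grey: 17
  snow: 5
  fruit: 5

"grey", 17 times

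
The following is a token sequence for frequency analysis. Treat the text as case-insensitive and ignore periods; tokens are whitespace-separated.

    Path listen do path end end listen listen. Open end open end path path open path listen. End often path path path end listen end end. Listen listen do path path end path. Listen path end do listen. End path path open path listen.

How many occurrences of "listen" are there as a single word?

10

Scanning the 44 tokens for "listen":
  position 2: listen
  position 7: listen
  position 8: listen
  position 17: listen
  position 24: listen
  position 27: listen
  position 28: listen
  position 34: listen
  position 38: listen
  position 44: listen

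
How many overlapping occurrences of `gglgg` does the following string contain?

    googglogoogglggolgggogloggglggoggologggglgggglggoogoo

4

Sliding a length-5 window over the 53 characters (49 positions):
  position 11–15: gglgg
  position 26–30: gglgg
  position 39–43: gglgg
  position 44–48: gglgg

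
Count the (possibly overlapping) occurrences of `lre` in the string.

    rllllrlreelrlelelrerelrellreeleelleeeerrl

4

Sliding a length-3 window over the 41 characters (39 positions):
  position 7–9: lre
  position 17–19: lre
  position 22–24: lre
  position 26–28: lre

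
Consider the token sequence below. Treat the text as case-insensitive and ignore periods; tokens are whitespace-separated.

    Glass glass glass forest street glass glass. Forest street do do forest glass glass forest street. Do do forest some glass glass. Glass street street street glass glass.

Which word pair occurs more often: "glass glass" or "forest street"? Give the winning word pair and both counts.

"glass glass": 7 occurrences
"forest street": 3 occurrences

"glass glass" (7 vs 3)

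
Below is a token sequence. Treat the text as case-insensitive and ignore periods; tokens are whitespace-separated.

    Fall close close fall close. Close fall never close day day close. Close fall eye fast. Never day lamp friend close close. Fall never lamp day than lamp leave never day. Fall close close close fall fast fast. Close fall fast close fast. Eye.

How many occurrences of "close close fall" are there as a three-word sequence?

Scanning the 42 overlapping trigram windows for "close close fall":
  position 2–4: close close fall
  position 5–7: close close fall
  position 12–14: close close fall
  position 21–23: close close fall
  position 34–36: close close fall

5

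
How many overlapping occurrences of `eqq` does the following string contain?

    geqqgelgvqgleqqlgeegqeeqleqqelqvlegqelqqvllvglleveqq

4

Sliding a length-3 window over the 52 characters (50 positions):
  position 2–4: eqq
  position 13–15: eqq
  position 26–28: eqq
  position 50–52: eqq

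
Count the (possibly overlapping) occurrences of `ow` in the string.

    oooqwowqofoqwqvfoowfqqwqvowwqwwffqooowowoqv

5

Sliding a length-2 window over the 43 characters (42 positions):
  position 6–7: ow
  position 18–19: ow
  position 26–27: ow
  position 37–38: ow
  position 39–40: ow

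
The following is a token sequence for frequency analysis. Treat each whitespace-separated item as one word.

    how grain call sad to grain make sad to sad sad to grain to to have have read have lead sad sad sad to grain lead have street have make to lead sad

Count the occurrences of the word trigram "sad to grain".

Scanning the 31 overlapping trigram windows for "sad to grain":
  position 4–6: sad to grain
  position 11–13: sad to grain
  position 23–25: sad to grain

3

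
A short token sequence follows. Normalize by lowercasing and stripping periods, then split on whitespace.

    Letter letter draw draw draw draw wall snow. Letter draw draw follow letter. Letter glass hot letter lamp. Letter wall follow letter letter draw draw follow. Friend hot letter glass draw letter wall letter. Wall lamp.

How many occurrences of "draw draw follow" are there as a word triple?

2

Scanning the 34 overlapping trigram windows for "draw draw follow":
  position 10–12: draw draw follow
  position 24–26: draw draw follow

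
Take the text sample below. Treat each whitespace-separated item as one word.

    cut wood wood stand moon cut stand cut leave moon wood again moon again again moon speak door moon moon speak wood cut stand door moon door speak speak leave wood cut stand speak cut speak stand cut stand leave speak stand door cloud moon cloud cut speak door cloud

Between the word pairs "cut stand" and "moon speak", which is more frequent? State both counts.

"cut stand": 4 occurrences
"moon speak": 2 occurrences

"cut stand" (4 vs 2)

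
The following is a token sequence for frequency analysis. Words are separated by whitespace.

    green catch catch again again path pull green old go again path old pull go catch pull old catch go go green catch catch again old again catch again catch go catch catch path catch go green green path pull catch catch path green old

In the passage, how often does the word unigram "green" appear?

Scanning the 45 tokens for "green":
  position 1: green
  position 8: green
  position 22: green
  position 37: green
  position 38: green
  position 44: green

6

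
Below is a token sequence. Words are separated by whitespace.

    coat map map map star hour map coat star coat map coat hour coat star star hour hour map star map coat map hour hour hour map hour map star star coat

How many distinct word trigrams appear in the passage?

32 tokens → 30 trigram windows in total.
Repeated trigrams (each contributes count−1 duplicates):
  hour hour map: 2
  hour map star: 2
2 duplicate windows → 30 − 2 = 28 distinct.

28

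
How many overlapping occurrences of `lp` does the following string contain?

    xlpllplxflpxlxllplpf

5

Sliding a length-2 window over the 20 characters (19 positions):
  position 2–3: lp
  position 5–6: lp
  position 10–11: lp
  position 16–17: lp
  position 18–19: lp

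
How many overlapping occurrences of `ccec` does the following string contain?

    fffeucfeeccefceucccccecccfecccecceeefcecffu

Sliding a length-4 window over the 43 characters (40 positions):
  position 20–23: ccec
  position 29–32: ccec

2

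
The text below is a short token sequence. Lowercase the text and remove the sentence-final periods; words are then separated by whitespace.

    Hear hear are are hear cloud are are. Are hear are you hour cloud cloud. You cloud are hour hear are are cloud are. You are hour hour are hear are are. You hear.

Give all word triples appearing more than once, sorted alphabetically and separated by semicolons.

are are hear; are hear are; hear are are

Trigram counts meeting the condition (more than once):
  are are hear: 2
  are hear are: 2
  hear are are: 3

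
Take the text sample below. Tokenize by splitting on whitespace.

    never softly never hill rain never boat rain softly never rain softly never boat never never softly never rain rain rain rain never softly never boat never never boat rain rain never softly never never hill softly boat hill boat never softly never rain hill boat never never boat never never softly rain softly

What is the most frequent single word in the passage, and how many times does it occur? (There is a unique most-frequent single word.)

"never", 21 times

Unigram frequencies (highest first):
  never: 21
  rain: 11
  softly: 10
  boat: 8
  hill: 4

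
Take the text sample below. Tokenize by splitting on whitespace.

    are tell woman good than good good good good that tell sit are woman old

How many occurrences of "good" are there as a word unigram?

Scanning the 15 tokens for "good":
  position 4: good
  position 6: good
  position 7: good
  position 8: good
  position 9: good

5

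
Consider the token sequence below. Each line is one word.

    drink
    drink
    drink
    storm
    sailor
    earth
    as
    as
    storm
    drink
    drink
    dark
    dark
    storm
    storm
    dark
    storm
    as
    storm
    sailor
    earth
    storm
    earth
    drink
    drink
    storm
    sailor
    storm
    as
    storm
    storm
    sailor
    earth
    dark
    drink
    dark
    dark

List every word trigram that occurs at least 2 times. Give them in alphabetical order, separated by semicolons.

drink dark dark; drink drink storm; drink storm sailor; storm as storm; storm sailor earth

Trigram counts meeting the condition (at least 2 times):
  drink dark dark: 2
  drink drink storm: 2
  drink storm sailor: 2
  storm as storm: 2
  storm sailor earth: 3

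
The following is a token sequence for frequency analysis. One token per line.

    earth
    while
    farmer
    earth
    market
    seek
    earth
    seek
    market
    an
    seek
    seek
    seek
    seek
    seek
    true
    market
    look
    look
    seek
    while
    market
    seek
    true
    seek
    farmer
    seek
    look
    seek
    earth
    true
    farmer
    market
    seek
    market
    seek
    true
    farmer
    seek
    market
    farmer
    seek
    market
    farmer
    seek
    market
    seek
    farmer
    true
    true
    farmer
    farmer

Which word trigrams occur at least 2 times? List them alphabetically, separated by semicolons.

Trigram counts meeting the condition (at least 2 times):
  farmer seek market: 3
  market farmer seek: 2
  market seek true: 2
  seek market farmer: 2
  seek market seek: 2
  seek seek seek: 3

farmer seek market; market farmer seek; market seek true; seek market farmer; seek market seek; seek seek seek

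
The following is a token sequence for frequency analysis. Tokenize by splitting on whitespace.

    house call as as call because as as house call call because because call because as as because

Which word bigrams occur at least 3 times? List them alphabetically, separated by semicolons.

Bigram counts meeting the condition (at least 3 times):
  as as: 3
  call because: 3

as as; call because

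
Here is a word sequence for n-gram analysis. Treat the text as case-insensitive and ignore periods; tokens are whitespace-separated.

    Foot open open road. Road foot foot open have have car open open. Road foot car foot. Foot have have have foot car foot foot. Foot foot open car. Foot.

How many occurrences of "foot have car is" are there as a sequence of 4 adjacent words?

0

Scanning the 27 overlapping 4-gram windows for "foot have car is":
  (none found)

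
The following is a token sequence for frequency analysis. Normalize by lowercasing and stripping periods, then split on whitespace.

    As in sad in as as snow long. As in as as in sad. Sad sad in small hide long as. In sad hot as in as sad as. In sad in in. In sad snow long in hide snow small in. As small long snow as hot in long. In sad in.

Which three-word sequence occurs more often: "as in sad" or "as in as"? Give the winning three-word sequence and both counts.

"as in sad" (4 vs 2)

"as in sad": 4 occurrences
"as in as": 2 occurrences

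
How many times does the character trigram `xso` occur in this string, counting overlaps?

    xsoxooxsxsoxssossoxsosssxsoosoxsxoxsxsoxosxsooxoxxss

6

Sliding a length-3 window over the 52 characters (50 positions):
  position 1–3: xso
  position 9–11: xso
  position 19–21: xso
  position 25–27: xso
  position 37–39: xso
  position 43–45: xso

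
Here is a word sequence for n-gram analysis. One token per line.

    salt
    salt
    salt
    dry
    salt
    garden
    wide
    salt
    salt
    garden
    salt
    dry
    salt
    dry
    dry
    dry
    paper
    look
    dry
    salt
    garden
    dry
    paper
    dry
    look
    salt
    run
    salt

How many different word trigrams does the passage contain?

24

28 tokens → 26 trigram windows in total.
Repeated trigrams (each contributes count−1 duplicates):
  dry salt garden: 2
  salt dry salt: 2
2 duplicate windows → 26 − 2 = 24 distinct.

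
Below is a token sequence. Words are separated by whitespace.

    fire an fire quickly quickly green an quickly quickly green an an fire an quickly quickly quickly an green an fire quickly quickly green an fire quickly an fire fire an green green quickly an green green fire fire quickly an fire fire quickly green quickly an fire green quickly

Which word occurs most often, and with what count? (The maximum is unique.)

"quickly", 15 times

Unigram frequencies (highest first):
  quickly: 15
  an: 13
  fire: 12
  green: 10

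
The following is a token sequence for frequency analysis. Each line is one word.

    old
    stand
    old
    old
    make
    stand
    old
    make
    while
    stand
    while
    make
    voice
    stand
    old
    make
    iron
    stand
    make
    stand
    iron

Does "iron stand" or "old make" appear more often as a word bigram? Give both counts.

"iron stand": 1 occurrence
"old make": 3 occurrences

"old make" (3 vs 1)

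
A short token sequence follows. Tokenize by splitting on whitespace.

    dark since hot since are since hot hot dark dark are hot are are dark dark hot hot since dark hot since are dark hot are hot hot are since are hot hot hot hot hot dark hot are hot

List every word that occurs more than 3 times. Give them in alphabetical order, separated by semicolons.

are; dark; hot; since

Unigram counts meeting the condition (more than 3 times):
  are: 9
  dark: 8
  hot: 17
  since: 6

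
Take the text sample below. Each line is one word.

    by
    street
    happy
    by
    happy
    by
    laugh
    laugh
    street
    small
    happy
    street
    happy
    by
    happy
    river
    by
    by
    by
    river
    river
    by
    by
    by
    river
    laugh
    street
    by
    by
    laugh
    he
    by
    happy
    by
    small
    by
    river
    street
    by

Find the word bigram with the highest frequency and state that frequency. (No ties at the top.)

Bigram frequencies (highest first):
  by by: 5
  happy by: 4
  by happy: 3
  by river: 3
  street happy: 2
  by laugh: 2
  … (16 more, each ≤ 2)

"by by", 5 times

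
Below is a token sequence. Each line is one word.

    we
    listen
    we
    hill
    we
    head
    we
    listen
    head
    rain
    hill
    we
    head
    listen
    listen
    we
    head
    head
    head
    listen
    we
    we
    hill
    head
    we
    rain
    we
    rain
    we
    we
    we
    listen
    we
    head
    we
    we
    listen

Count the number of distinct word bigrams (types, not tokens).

16

37 tokens → 36 bigram windows in total.
Repeated bigrams (each contributes count−1 duplicates):
  listen we: 4
  we head: 4
  we listen: 4
  we we: 4
  head we: 3
  head head: 2
  head listen: 2
  hill we: 2
  … (3 more repeated)
20 duplicate windows → 36 − 20 = 16 distinct.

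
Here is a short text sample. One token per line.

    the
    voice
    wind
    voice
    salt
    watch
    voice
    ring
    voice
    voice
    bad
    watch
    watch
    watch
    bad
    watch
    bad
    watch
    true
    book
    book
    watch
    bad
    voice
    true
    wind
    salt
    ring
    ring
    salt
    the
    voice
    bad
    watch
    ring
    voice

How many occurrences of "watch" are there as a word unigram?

Scanning the 36 tokens for "watch":
  position 6: watch
  position 12: watch
  position 13: watch
  position 14: watch
  position 16: watch
  position 18: watch
  position 22: watch
  position 34: watch

8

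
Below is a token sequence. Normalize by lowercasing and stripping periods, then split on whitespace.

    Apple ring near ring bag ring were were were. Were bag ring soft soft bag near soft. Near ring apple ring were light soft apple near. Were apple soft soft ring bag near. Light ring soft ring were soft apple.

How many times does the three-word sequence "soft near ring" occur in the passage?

1

Scanning the 38 overlapping trigram windows for "soft near ring":
  position 17–19: soft near ring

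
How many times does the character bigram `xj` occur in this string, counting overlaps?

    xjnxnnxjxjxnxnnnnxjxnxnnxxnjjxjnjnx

Sliding a length-2 window over the 35 characters (34 positions):
  position 1–2: xj
  position 7–8: xj
  position 9–10: xj
  position 18–19: xj
  position 30–31: xj

5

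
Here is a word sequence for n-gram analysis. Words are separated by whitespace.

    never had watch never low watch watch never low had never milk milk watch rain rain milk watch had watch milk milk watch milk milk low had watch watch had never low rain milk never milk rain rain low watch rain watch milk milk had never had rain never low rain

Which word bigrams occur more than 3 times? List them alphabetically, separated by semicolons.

milk milk; never low

Bigram counts meeting the condition (more than 3 times):
  milk milk: 4
  never low: 4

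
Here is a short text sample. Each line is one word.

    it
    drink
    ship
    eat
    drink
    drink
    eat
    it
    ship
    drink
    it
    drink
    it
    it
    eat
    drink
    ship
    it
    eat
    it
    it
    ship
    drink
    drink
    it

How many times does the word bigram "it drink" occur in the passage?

Scanning the 24 overlapping bigram windows for "it drink":
  position 1–2: it drink
  position 11–12: it drink

2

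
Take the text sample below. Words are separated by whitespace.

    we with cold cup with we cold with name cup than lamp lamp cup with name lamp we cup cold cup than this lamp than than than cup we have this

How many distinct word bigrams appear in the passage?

31 tokens → 30 bigram windows in total.
Repeated bigrams (each contributes count−1 duplicates):
  cold cup: 2
  cup than: 2
  cup with: 2
  than than: 2
  with name: 2
5 duplicate windows → 30 − 5 = 25 distinct.

25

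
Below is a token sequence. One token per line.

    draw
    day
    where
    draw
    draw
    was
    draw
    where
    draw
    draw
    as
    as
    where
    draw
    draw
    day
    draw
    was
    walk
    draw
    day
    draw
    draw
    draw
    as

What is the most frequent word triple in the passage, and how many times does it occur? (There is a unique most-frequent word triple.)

"where draw draw", 3 times

Trigram frequencies (highest first):
  where draw draw: 3
  draw draw as: 2
  draw day draw: 2
  draw day where: 1
  day where draw: 1
  draw draw was: 1
  … (13 more, each ≤ 1)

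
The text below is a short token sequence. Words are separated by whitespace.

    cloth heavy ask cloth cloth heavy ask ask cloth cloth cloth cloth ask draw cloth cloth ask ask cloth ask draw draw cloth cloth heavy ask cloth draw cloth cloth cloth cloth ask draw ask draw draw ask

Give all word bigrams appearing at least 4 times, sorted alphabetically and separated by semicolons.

ask cloth; ask draw; cloth ask; cloth cloth

Bigram counts meeting the condition (at least 4 times):
  ask cloth: 4
  ask draw: 4
  cloth ask: 4
  cloth cloth: 9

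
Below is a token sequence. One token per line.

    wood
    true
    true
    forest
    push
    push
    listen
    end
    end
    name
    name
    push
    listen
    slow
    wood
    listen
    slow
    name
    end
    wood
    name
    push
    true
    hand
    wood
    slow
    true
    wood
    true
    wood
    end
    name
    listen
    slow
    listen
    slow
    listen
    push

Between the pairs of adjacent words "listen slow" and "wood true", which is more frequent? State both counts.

"listen slow" (4 vs 2)

"listen slow": 4 occurrences
"wood true": 2 occurrences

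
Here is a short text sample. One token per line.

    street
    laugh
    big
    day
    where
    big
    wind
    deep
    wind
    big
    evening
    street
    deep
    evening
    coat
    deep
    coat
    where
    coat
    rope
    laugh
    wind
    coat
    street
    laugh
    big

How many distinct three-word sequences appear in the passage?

26 tokens → 24 trigram windows in total.
Repeated trigrams (each contributes count−1 duplicates):
  street laugh big: 2
1 duplicate windows → 24 − 1 = 23 distinct.

23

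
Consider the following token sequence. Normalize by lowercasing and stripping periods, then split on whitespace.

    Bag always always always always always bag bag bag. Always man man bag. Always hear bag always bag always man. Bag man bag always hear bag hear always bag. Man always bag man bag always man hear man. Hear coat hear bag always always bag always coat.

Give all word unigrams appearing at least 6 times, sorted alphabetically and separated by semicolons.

Unigram counts meeting the condition (at least 6 times):
  always: 16
  bag: 15
  hear: 6
  man: 8

always; bag; hear; man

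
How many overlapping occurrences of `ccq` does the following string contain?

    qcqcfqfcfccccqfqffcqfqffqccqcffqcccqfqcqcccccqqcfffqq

Sliding a length-3 window over the 53 characters (51 positions):
  position 12–14: ccq
  position 26–28: ccq
  position 34–36: ccq
  position 44–46: ccq

4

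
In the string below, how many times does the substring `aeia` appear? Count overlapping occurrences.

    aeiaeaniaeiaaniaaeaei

2

Sliding a length-4 window over the 21 characters (18 positions):
  position 1–4: aeia
  position 9–12: aeia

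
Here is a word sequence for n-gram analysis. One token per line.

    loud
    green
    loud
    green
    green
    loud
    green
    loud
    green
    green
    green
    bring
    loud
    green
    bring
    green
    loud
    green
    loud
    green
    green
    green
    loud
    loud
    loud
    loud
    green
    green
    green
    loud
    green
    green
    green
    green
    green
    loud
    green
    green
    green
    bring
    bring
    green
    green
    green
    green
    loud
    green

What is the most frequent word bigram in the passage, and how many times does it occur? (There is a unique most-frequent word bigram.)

"green green", 16 times

Bigram frequencies (highest first):
  green green: 16
  loud green: 11
  green loud: 9
  green bring: 3
  loud loud: 3
  bring green: 2
  … (2 more, each ≤ 1)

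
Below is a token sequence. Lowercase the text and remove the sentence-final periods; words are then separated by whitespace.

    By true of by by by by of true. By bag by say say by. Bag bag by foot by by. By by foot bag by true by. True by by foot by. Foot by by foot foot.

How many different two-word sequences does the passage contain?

38 tokens → 37 bigram windows in total.
Repeated bigrams (each contributes count−1 duplicates):
  by by: 8
  by foot: 5
  bag by: 3
  by true: 3
  foot by: 3
  true by: 3
  by bag: 2
20 duplicate windows → 37 − 20 = 17 distinct.

17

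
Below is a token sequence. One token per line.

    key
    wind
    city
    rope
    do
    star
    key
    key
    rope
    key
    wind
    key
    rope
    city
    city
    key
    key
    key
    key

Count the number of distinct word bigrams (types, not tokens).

19 tokens → 18 bigram windows in total.
Repeated bigrams (each contributes count−1 duplicates):
  key key: 4
  key rope: 2
  key wind: 2
5 duplicate windows → 18 − 5 = 13 distinct.

13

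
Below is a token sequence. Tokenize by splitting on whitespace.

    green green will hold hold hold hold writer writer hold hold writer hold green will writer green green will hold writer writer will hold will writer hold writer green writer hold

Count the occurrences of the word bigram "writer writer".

2

Scanning the 30 overlapping bigram windows for "writer writer":
  position 8–9: writer writer
  position 21–22: writer writer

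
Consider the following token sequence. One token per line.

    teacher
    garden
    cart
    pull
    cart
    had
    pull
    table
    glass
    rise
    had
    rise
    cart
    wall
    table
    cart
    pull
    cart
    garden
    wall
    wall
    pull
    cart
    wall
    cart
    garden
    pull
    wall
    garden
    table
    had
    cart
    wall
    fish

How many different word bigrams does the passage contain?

27

34 tokens → 33 bigram windows in total.
Repeated bigrams (each contributes count−1 duplicates):
  cart wall: 3
  pull cart: 3
  cart garden: 2
  cart pull: 2
6 duplicate windows → 33 − 6 = 27 distinct.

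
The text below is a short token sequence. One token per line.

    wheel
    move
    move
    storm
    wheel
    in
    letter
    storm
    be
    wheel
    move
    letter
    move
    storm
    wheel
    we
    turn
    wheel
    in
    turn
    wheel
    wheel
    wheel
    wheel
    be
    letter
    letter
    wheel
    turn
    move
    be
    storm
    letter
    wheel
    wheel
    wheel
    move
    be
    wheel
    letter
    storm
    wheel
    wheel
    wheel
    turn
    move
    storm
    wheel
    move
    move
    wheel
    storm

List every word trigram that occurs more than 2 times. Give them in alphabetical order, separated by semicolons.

Trigram counts meeting the condition (more than 2 times):
  move storm wheel: 3
  wheel wheel wheel: 4

move storm wheel; wheel wheel wheel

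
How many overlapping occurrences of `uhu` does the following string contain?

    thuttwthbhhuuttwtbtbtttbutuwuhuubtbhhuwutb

Sliding a length-3 window over the 42 characters (40 positions):
  position 29–31: uhu

1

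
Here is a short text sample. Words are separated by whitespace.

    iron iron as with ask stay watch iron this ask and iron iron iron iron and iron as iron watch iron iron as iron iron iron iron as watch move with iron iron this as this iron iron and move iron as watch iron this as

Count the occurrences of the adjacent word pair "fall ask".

Scanning the 45 overlapping bigram windows for "fall ask":
  (none found)

0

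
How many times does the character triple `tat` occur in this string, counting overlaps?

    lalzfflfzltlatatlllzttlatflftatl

2

Sliding a length-3 window over the 32 characters (30 positions):
  position 14–16: tat
  position 29–31: tat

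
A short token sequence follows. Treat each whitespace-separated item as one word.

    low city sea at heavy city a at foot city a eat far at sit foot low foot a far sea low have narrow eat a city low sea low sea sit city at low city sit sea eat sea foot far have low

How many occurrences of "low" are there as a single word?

Scanning the 44 tokens for "low":
  position 1: low
  position 17: low
  position 22: low
  position 28: low
  position 30: low
  position 35: low
  position 44: low

7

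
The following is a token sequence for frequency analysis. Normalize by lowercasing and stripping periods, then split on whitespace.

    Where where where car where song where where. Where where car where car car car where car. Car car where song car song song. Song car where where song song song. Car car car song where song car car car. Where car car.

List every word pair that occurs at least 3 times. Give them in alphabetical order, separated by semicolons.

Bigram counts meeting the condition (at least 3 times):
  car car: 9
  car where: 6
  song car: 4
  song song: 4
  where car: 5
  where song: 4
  where where: 6

car car; car where; song car; song song; where car; where song; where where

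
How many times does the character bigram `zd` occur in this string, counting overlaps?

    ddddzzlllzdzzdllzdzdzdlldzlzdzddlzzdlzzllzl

Sliding a length-2 window over the 43 characters (42 positions):
  position 10–11: zd
  position 13–14: zd
  position 17–18: zd
  position 19–20: zd
  position 21–22: zd
  position 28–29: zd
  position 30–31: zd
  position 35–36: zd

8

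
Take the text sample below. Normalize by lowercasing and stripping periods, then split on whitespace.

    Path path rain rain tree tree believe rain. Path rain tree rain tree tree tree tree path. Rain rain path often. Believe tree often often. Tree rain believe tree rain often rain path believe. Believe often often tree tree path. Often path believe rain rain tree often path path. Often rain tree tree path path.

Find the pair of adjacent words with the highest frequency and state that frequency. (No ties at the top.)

"tree tree", 6 times

Bigram frequencies (highest first):
  tree tree: 6
  rain tree: 5
  path path: 3
  path rain: 3
  rain rain: 3
  rain path: 3
  … (17 more, each ≤ 3)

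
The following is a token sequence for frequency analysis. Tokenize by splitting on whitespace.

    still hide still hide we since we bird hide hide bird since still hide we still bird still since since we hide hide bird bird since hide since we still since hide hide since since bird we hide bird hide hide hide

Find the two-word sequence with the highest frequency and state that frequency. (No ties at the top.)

"hide hide", 5 times

Bigram frequencies (highest first):
  hide hide: 5
  still hide: 3
  since we: 3
  hide bird: 3
  hide we: 2
  bird hide: 2
  … (16 more, each ≤ 2)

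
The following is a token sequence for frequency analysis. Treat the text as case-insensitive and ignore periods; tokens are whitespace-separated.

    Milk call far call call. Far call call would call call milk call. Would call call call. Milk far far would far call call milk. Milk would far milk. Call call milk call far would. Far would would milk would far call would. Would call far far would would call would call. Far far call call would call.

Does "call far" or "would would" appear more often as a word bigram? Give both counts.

"call far": 5 occurrences
"would would": 3 occurrences

"call far" (5 vs 3)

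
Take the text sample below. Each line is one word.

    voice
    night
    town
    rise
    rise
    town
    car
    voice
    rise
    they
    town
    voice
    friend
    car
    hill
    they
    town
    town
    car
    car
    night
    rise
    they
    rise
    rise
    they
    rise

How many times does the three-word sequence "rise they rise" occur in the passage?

2

Scanning the 25 overlapping trigram windows for "rise they rise":
  position 22–24: rise they rise
  position 25–27: rise they rise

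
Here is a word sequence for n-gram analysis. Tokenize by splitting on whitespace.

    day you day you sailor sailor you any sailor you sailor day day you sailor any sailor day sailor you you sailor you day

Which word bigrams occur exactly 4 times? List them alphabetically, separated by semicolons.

sailor you; you sailor

Bigram counts meeting the condition (exactly 4 times):
  sailor you: 4
  you sailor: 4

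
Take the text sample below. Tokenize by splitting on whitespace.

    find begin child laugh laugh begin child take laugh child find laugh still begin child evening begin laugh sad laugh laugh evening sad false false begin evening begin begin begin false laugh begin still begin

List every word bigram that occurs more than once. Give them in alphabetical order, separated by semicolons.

begin begin; begin child; evening begin; laugh begin; laugh laugh; still begin

Bigram counts meeting the condition (more than once):
  begin begin: 2
  begin child: 3
  evening begin: 2
  laugh begin: 2
  laugh laugh: 2
  still begin: 2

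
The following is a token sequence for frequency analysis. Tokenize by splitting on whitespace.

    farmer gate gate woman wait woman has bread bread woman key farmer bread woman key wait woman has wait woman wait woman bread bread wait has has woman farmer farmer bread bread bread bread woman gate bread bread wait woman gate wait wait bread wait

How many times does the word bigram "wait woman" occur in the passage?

5

Scanning the 44 overlapping bigram windows for "wait woman":
  position 5–6: wait woman
  position 16–17: wait woman
  position 19–20: wait woman
  position 21–22: wait woman
  position 39–40: wait woman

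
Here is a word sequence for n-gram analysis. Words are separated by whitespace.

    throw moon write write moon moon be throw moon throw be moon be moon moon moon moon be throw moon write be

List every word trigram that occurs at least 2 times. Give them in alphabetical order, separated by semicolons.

be throw moon; moon be throw; moon moon be; moon moon moon; throw moon write

Trigram counts meeting the condition (at least 2 times):
  be throw moon: 2
  moon be throw: 2
  moon moon be: 2
  moon moon moon: 2
  throw moon write: 2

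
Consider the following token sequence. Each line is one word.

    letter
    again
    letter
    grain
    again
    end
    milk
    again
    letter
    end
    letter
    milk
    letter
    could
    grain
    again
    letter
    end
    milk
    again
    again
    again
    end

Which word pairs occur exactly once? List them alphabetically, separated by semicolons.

could grain; end letter; letter again; letter could; letter grain; letter milk; milk letter

Bigram counts meeting the condition (exactly once):
  could grain: 1
  end letter: 1
  letter again: 1
  letter could: 1
  letter grain: 1
  letter milk: 1
  milk letter: 1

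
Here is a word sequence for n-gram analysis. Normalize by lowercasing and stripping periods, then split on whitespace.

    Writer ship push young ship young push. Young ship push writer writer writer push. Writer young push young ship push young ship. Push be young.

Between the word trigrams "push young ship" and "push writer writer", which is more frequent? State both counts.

"push young ship" (4 vs 1)

"push young ship": 4 occurrences
"push writer writer": 1 occurrence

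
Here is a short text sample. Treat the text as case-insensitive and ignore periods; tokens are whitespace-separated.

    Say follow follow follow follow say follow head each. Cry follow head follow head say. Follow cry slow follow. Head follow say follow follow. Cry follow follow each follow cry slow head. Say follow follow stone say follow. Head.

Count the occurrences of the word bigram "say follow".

Scanning the 38 overlapping bigram windows for "say follow":
  position 1–2: say follow
  position 6–7: say follow
  position 15–16: say follow
  position 22–23: say follow
  position 33–34: say follow
  position 37–38: say follow

6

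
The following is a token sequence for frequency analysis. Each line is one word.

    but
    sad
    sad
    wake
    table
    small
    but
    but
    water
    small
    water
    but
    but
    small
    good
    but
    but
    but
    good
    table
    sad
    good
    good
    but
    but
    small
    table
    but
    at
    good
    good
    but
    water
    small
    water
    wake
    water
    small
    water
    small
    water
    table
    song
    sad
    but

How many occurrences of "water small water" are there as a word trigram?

Scanning the 43 overlapping trigram windows for "water small water":
  position 9–11: water small water
  position 33–35: water small water
  position 37–39: water small water
  position 39–41: water small water

4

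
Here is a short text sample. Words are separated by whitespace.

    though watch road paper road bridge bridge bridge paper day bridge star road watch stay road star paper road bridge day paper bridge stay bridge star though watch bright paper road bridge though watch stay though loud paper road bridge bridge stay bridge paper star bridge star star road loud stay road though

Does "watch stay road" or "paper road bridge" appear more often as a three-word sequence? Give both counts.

"paper road bridge" (4 vs 1)

"watch stay road": 1 occurrence
"paper road bridge": 4 occurrences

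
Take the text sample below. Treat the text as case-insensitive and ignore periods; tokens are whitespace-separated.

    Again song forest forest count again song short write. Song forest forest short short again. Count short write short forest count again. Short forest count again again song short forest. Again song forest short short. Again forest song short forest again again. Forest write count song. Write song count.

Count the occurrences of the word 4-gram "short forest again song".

1

Scanning the 46 overlapping 4-gram windows for "short forest again song":
  position 29–32: short forest again song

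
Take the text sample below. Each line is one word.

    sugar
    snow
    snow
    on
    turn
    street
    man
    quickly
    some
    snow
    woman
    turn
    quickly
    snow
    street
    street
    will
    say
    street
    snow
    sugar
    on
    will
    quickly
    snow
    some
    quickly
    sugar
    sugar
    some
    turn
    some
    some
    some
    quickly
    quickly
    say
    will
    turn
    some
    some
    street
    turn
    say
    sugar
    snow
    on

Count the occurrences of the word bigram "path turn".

0

Scanning the 46 overlapping bigram windows for "path turn":
  (none found)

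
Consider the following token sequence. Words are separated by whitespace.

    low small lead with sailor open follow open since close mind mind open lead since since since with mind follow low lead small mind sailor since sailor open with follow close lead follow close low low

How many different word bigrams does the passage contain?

32

36 tokens → 35 bigram windows in total.
Repeated bigrams (each contributes count−1 duplicates):
  follow close: 2
  sailor open: 2
  since since: 2
3 duplicate windows → 35 − 3 = 32 distinct.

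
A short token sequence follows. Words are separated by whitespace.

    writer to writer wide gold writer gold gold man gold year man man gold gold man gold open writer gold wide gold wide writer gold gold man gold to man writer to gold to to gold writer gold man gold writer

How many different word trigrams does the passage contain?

32

41 tokens → 39 trigram windows in total.
Repeated trigrams (each contributes count−1 duplicates):
  gold man gold: 4
  gold gold man: 3
  gold writer gold: 2
  writer gold gold: 2
7 duplicate windows → 39 − 7 = 32 distinct.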